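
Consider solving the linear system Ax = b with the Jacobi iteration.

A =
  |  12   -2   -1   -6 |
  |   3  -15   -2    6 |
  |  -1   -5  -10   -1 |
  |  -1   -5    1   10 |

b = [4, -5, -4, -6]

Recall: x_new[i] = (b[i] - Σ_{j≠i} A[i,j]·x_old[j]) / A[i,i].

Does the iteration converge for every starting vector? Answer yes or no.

yes

Write A = D+L+U with D = diag(12, -15, -10, 10).
Jacobi: T = -D⁻¹(L+U), T[2,3] = -(-1)/(-10) = -0.1000; T[2,2] = 0.
  T[0,:] = [+0.0000  +0.1667  +0.0833  +0.5000]
  T[1,:] = [+0.2000  +0.0000  -0.1333  +0.4000]
  T[2,:] = [-0.1000  -0.5000  +0.0000  -0.1000]
  T[3,:] = [+0.1000  +0.5000  -0.1000  +0.0000]
|roots of det(T-λI)|: 0.6922, 0.4355, 0.1566, 0.1000.
ρ(T) = max|λ| = 0.6922; 0.6922 < 1 ⇒ converges.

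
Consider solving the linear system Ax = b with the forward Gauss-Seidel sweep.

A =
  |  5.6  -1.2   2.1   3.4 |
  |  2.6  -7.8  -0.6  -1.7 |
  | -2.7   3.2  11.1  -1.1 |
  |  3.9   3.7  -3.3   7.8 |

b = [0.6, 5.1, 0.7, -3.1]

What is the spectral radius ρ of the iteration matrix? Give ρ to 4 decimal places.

Split A = D + L + U, D = diag(5.6, -7.8, 11.1, 7.8).
T_GS = -(D+L)⁻¹U: row 0 first, T[0,3] = -(3.4)/(5.6) = -0.6071; later rows by forward substitution.
  T[0,:] = [+0.0000 +0.2143 -0.3750 -0.6071]
  T[1,:] = [+0.0000 +0.0714 -0.2019 -0.4203]
  T[2,:] = [+0.0000 +0.0315 -0.0330 +0.0726]
  T[3,:] = [+0.0000 -0.1277 +0.2693 +0.5337]
moduli |λ_i(T)| = 0.6491, 0.0534, 0.0236, 0.0000.
ρ = 0.6491; 0.6491 < 1, so it converges for any x₀.

0.6491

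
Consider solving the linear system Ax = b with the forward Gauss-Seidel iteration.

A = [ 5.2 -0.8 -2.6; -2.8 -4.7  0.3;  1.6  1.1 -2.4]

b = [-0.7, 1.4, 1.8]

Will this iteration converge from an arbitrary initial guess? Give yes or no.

yes

Diagonal D = diag(5.2, -4.7, -2.4); L, U strict lower/upper.
Gauss-Seidel: T = -(D+L)⁻¹U, row 0 first, T[0,2] = -(-2.6)/(5.2) = +0.5000; later rows by forward substitution.
  T[0,:] = [+0.0000  +0.1538  +0.5000]
  T[1,:] = [+0.0000  -0.0917  -0.2340]
  T[2,:] = [+0.0000  +0.0606  +0.2261]
moduli |λ_i(T)| = 0.1724, 0.0380, 0.0000.
spectral radius ρ = 0.1724; 0.1724 < 1 ⇒ converges.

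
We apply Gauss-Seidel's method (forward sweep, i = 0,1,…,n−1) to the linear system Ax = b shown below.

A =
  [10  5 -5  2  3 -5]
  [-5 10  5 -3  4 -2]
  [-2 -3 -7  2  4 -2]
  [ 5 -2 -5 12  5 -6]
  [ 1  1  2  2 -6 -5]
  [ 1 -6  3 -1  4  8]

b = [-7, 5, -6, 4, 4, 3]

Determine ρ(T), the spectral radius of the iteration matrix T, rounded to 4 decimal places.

Write A = D+L+U with D = diag(10, 10, -7, 12, -6, 8).
T_GS = -(D+L)⁻¹U: row 0 first, T[0,4] = -(3)/(10) = -0.3000; later rows by forward substitution.
  T[0,:] = [+0.0000, -0.5000, +0.5000, -0.2000, -0.3000, +0.5000]
  T[1,:] = [+0.0000, -0.2500, -0.2500, +0.2000, -0.5500, +0.4500]
  T[2,:] = [+0.0000, +0.2500, -0.0357, +0.2571, +0.8929, -0.6214]
  T[3,:] = [+0.0000, +0.2708, -0.2649, +0.2238, -0.0113, +0.1077]
  T[4,:] = [+0.0000, +0.0486, -0.0585, +0.1603, +0.1522, -0.8462]
  T[5,:] = [+0.0000, -0.2092, -0.2405, +0.0264, -0.7873, +0.9446]
|eigenvalues of T|: 1.4250, 0.3836, 0.1864, 0.1864, 0.1632, 0.0000.
ρ = 1.4250; 1.4250 > 1, so it fails to converge.

1.4250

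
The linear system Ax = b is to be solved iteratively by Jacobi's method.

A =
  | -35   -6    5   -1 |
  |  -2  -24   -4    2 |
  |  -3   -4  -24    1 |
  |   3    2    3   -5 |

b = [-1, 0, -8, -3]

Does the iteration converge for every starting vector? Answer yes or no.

yes

Let D = diag(-35, -24, -24, -5); L, U the strict triangles.
Jacobi T = -D⁻¹(L+U): T[3,2] = -(3)/(-5) = +0.6000; T[3,3] = 0.
  T[0,:] = [+0.0000  -0.1714  +0.1429  -0.0286]
  T[1,:] = [-0.0833  +0.0000  -0.1667  +0.0833]
  T[2,:] = [-0.1250  -0.1667  +0.0000  +0.0417]
  T[3,:] = [+0.6000  +0.4000  +0.6000  +0.0000]
eigenvalue magnitudes: 0.3379, 0.1807, 0.1807, 0.0576.
spectral radius ρ = 0.3379; 0.3379 < 1, so it converges for any x₀.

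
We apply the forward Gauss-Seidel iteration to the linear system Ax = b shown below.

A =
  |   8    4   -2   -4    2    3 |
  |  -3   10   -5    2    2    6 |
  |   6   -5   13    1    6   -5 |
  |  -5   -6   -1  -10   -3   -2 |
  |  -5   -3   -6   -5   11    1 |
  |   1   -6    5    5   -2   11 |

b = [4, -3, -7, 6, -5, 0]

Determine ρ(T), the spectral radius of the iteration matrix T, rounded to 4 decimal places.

1.2653

Diagonal D = diag(8, 10, 13, -10, 11, 11); L, U strict lower/upper.
T_GS = -(D+L)⁻¹U: row 0 first, T[0,5] = -(3)/(8) = -0.3750; later rows by forward substitution.
  T[0,:] = [+0.0000 -0.5000 +0.2500 +0.5000 -0.2500 -0.3750]
  T[1,:] = [+0.0000 -0.1500 +0.5750 -0.0500 -0.2750 -0.7125]
  T[2,:] = [+0.0000 +0.1731 +0.1058 -0.3269 -0.4519 +0.2837]
  T[3,:] = [+0.0000 +0.3227 -0.4806 -0.1873 +0.0352 +0.3866]
  T[4,:] = [+0.0000 -0.0271 +0.1097 -0.0498 -0.4191 -0.1252]
  T[5,:] = [+0.0000 -0.2666 +0.4812 +0.1520 -0.0141 -0.6820]
eigenvalue magnitudes: 1.2653, 0.3942, 0.3458, 0.0286, 0.0097, 0.0000.
spectral radius ρ = 1.2653; 1.2653 > 1 ⇒ diverges.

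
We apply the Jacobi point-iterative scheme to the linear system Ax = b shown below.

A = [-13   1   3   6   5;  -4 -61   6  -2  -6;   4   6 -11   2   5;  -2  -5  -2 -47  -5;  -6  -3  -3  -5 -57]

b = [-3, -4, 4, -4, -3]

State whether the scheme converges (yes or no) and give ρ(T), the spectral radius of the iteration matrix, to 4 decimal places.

Write A = D+L+U with D = diag(-13, -61, -11, -47, -57).
Jacobi: T = -D⁻¹(L+U), T[0,3] = -(6)/(-13) = +0.4615; T[0,0] = 0.
  T[0,:] = [+0.0000, +0.0769, +0.2308, +0.4615, +0.3846]
  T[1,:] = [-0.0656, +0.0000, +0.0984, -0.0328, -0.0984]
  T[2,:] = [+0.3636, +0.5455, +0.0000, +0.1818, +0.4545]
  T[3,:] = [-0.0426, -0.1064, -0.0426, +0.0000, -0.1064]
  T[4,:] = [-0.1053, -0.0526, -0.0526, -0.0877, +0.0000]
moduli |λ_i(T)| = 0.3784, 0.2003, 0.2003, 0.1886, 0.0736.
spectral radius ρ = 0.3784; 0.3784 < 1 ⇒ converges.

yes, ρ = 0.3784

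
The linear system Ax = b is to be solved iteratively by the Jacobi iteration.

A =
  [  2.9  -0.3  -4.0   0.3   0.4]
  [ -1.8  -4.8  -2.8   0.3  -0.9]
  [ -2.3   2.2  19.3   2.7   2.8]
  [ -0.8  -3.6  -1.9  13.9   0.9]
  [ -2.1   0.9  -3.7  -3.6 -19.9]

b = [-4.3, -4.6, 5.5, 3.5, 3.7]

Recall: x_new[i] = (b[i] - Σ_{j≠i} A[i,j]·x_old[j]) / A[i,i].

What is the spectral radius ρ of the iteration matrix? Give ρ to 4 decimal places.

A = D + L + U where D = diag(2.9, -4.8, 19.3, 13.9, -19.9).
Jacobi: T = -D⁻¹(L+U), T[2,1] = -(2.2)/(19.3) = -0.1140; T[2,2] = 0.
  T[0,:] = [+0.0000 +0.1034 +1.3793 -0.1034 -0.1379]
  T[1,:] = [-0.3750 +0.0000 -0.5833 +0.0625 -0.1875]
  T[2,:] = [+0.1192 -0.1140 +0.0000 -0.1399 -0.1451]
  T[3,:] = [+0.0576 +0.2590 +0.1367 +0.0000 -0.0647]
  T[4,:] = [-0.1055 +0.0452 -0.1859 -0.1809 +0.0000]
|roots of det(T-λI)|: 0.6260, 0.4041, 0.4041, 0.3822, 0.2058.
ρ(T) = max|λ| = 0.6260; 0.6260 < 1 ⇒ converges.

0.6260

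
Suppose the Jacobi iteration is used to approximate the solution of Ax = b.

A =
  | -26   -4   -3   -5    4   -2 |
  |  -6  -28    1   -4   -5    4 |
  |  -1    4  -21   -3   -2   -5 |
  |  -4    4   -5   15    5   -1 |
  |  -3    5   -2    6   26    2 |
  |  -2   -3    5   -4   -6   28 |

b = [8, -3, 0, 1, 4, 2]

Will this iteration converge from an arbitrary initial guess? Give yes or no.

yes

Write A = D+L+U with D = diag(-26, -28, -21, 15, 26, 28).
Jacobi: T = -D⁻¹(L+U), T[3,2] = -(-5)/(15) = +0.3333; T[3,3] = 0.
  T[0,:] = [+0.0000  -0.1538  -0.1154  -0.1923  +0.1538  -0.0769]
  T[1,:] = [-0.2143  +0.0000  +0.0357  -0.1429  -0.1786  +0.1429]
  T[2,:] = [-0.0476  +0.1905  +0.0000  -0.1429  -0.0952  -0.2381]
  T[3,:] = [+0.2667  -0.2667  +0.3333  +0.0000  -0.3333  +0.0667]
  T[4,:] = [+0.1154  -0.1923  +0.0769  -0.2308  +0.0000  -0.0769]
  T[5,:] = [+0.0714  +0.1071  -0.1786  +0.1429  +0.2143  +0.0000]
|roots of det(T-λI)|: 0.5175, 0.2833, 0.1650, 0.1650, 0.1567, 0.1567.
ρ = 0.5175; 0.5175 < 1: convergent.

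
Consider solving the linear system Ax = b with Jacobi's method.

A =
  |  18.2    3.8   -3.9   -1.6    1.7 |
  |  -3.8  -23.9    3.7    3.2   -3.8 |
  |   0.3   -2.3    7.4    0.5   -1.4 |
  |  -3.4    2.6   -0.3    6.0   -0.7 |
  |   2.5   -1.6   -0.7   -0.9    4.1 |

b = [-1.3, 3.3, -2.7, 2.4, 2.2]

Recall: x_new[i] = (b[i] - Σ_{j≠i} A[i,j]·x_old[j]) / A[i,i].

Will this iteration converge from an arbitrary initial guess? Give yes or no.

yes

Write A = D+L+U with D = diag(18.2, -23.9, 7.4, 6, 4.1).
Jacobi: T = -D⁻¹(L+U), T[0,1] = -(3.8)/(18.2) = -0.2088; T[0,0] = 0.
  T[0,:] = [+0.0000 -0.2088 +0.2143 +0.0879 -0.0934]
  T[1,:] = [-0.1590 +0.0000 +0.1548 +0.1339 -0.1590]
  T[2,:] = [-0.0405 +0.3108 +0.0000 -0.0676 +0.1892]
  T[3,:] = [+0.5667 -0.4333 +0.0500 +0.0000 +0.1167]
  T[4,:] = [-0.6098 +0.3902 +0.1707 +0.2195 +0.0000]
|eigenvalues of T|: 0.5157, 0.2596, 0.2596, 0.2225, 0.1009.
ρ(T) = max|λ| = 0.5157; 0.5157 < 1: convergent.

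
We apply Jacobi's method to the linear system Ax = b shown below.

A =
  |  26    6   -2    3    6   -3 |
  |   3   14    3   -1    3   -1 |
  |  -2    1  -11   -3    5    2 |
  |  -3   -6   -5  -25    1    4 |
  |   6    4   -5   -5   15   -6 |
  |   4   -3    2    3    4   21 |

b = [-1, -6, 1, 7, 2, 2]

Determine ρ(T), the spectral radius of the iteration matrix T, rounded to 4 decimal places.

0.5553

Write A = D+L+U with D = diag(26, 14, -11, -25, 15, 21).
T_J = -D⁻¹(L+U): T[0,1] = -(6)/(26) = -0.2308; T[0,0] = 0.
  T[0,:] = [+0.0000, -0.2308, +0.0769, -0.1154, -0.2308, +0.1154]
  T[1,:] = [-0.2143, +0.0000, -0.2143, +0.0714, -0.2143, +0.0714]
  T[2,:] = [-0.1818, +0.0909, +0.0000, -0.2727, +0.4545, +0.1818]
  T[3,:] = [-0.1200, -0.2400, -0.2000, +0.0000, +0.0400, +0.1600]
  T[4,:] = [-0.4000, -0.2667, +0.3333, +0.3333, +0.0000, +0.4000]
  T[5,:] = [-0.1905, +0.1429, -0.0952, -0.1429, -0.1905, +0.0000]
moduli |λ_i(T)| = 0.5553, 0.3933, 0.3933, 0.2155, 0.1723, 0.1723.
ρ = 0.5553; 0.5553 < 1, so it converges for any x₀.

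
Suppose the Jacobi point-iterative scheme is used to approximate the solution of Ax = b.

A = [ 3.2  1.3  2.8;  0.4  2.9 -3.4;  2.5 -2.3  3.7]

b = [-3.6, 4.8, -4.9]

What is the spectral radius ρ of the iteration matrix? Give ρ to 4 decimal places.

1.2969

Diagonal D = diag(3.2, 2.9, 3.7); L, U strict lower/upper.
Jacobi T = -D⁻¹(L+U): T[1,2] = -(-3.4)/(2.9) = +1.1724; T[1,1] = 0.
  T[0,:] = [+0.0000, -0.4062, -0.8750]
  T[1,:] = [-0.1379, +0.0000, +1.1724]
  T[2,:] = [-0.6757, +0.6216, +0.0000]
|roots of det(T-λI)|: 1.2969, 0.9869, 0.3101.
spectral radius ρ = 1.2969; 1.2969 > 1, so it fails to converge.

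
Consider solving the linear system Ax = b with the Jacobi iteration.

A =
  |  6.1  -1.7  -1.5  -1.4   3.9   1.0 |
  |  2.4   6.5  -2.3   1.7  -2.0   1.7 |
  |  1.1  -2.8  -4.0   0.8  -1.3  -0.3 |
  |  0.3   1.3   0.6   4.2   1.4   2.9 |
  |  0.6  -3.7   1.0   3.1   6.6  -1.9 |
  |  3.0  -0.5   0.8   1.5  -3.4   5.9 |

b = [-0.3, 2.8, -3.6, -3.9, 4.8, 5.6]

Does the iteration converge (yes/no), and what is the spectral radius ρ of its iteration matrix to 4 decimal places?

Split A = D + L + U, D = diag(6.1, 6.5, -4, 4.2, 6.6, 5.9).
Jacobi: T = -D⁻¹(L+U), T[0,1] = -(-1.7)/(6.1) = +0.2787; T[0,0] = 0.
  T[0,:] = [+0.0000  +0.2787  +0.2459  +0.2295  -0.6393  -0.1639]
  T[1,:] = [-0.3692  +0.0000  +0.3538  -0.2615  +0.3077  -0.2615]
  T[2,:] = [+0.2750  -0.7000  +0.0000  +0.2000  -0.3250  -0.0750]
  T[3,:] = [-0.0714  -0.3095  -0.1429  +0.0000  -0.3333  -0.6905]
  T[4,:] = [-0.0909  +0.5606  -0.1515  -0.4697  +0.0000  +0.2879]
  T[5,:] = [-0.5085  +0.0847  -0.1356  -0.2542  +0.5763  +0.0000]
moduli |λ_i(T)| = 1.1679, 0.6467, 0.6467, 0.4602, 0.3733, 0.3733.
spectral radius ρ = 1.1679; 1.1679 > 1, so it fails to converge.

no, ρ = 1.1679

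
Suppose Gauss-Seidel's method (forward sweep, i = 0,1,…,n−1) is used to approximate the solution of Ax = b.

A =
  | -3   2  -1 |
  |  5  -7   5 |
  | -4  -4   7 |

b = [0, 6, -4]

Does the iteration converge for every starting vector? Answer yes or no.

yes

Write A = D+L+U with D = diag(-3, -7, 7).
T_GS = -(D+L)⁻¹U: row 0 first, T[0,1] = -(2)/(-3) = +0.6667; later rows by forward substitution.
  T[0,:] = [+0.0000 +0.6667 -0.3333]
  T[1,:] = [+0.0000 +0.4762 +0.4762]
  T[2,:] = [+0.0000 +0.6531 +0.0816]
moduli |λ_i(T)| = 0.8704, 0.3126, 0.0000.
ρ(T) = max|λ| = 0.8704; 0.8704 < 1, so it converges for any x₀.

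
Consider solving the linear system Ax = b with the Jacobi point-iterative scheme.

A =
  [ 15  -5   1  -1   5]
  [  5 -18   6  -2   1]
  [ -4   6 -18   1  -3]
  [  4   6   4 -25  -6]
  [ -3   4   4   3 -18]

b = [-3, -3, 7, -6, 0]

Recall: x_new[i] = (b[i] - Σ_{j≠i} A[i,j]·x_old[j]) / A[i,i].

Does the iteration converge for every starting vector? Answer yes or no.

yes

Split A = D + L + U, D = diag(15, -18, -18, -25, -18).
T_J = -D⁻¹(L+U): T[4,0] = -(-3)/(-18) = -0.1667; T[4,4] = 0.
  T[0,:] = [+0.0000 +0.3333 -0.0667 +0.0667 -0.3333]
  T[1,:] = [+0.2778 +0.0000 +0.3333 -0.1111 +0.0556]
  T[2,:] = [-0.2222 +0.3333 +0.0000 +0.0556 -0.1667]
  T[3,:] = [+0.1600 +0.2400 +0.1600 +0.0000 -0.2400]
  T[4,:] = [-0.1667 +0.2222 +0.2222 +0.1667 +0.0000]
eigenvalue magnitudes: 0.5720, 0.1870, 0.1870, 0.1557, 0.0734.
ρ(T) = max|λ| = 0.5720; 0.5720 < 1: convergent.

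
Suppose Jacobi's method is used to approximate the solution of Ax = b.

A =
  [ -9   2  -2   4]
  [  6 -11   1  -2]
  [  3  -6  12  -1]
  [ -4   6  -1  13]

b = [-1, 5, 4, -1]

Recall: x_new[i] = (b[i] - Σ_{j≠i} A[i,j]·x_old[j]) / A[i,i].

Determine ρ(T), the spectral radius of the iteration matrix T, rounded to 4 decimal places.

Let D = diag(-9, -11, 12, 13); L, U the strict triangles.
Jacobi T = -D⁻¹(L+U): T[0,1] = -(2)/(-9) = +0.2222; T[0,0] = 0.
  T[0,:] = [+0.0000  +0.2222  -0.2222  +0.4444]
  T[1,:] = [+0.5455  +0.0000  +0.0909  -0.1818]
  T[2,:] = [-0.2500  +0.5000  +0.0000  +0.0833]
  T[3,:] = [+0.3077  -0.4615  +0.0769  +0.0000]
|roots of det(T-λI)|: 0.8497, 0.4587, 0.4587, 0.0811.
ρ = 0.8497; 0.8497 < 1: convergent.

0.8497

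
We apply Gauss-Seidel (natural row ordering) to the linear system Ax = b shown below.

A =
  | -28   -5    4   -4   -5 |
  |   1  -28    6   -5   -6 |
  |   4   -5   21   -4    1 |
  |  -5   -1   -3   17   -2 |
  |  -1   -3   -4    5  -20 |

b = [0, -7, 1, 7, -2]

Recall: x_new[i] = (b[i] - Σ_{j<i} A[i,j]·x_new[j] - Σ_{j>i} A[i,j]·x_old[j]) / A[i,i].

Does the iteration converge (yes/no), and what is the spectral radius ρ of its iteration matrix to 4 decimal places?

Let D = diag(-28, -28, 21, 17, -20); L, U the strict triangles.
T_GS = -(D+L)⁻¹U: row 0 first, T[0,3] = -(-4)/(-28) = -0.1429; later rows by forward substitution.
  T[0,:] = [+0.0000  -0.1786  +0.1429  -0.1429  -0.1786]
  T[1,:] = [+0.0000  -0.0064  +0.2194  -0.1837  -0.2207]
  T[2,:] = [+0.0000  +0.0325  +0.0250  +0.1740  -0.0661]
  T[3,:] = [+0.0000  -0.0472  +0.0593  -0.0221  +0.0405]
  T[4,:] = [+0.0000  -0.0084  -0.0302  -0.0056  +0.0654]
|roots of det(T-λI)|: 0.1958, 0.1293, 0.1293, 0.0131, 0.0000.
spectral radius ρ = 0.1958; 0.1958 < 1, so it converges for any x₀.

yes, ρ = 0.1958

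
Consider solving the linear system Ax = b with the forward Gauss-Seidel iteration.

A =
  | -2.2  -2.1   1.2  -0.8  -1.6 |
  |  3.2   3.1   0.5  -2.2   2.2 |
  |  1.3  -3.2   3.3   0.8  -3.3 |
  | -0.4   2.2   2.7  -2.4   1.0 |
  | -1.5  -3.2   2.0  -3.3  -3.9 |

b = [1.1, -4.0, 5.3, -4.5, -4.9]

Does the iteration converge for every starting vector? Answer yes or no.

Write A = D+L+U with D = diag(-2.2, 3.1, 3.3, -2.4, -3.9).
GS T = -(D+L)⁻¹U: row 0 first, T[0,4] = -(-1.6)/(-2.2) = -0.7273; later rows by forward substitution.
  T[0,:] = [+0.0000, -0.9545, +0.5455, -0.3636, -0.7273]
  T[1,:] = [+0.0000, +0.9853, -0.7243, +1.0850, +0.0411]
  T[2,:] = [+0.0000, +1.3315, -0.9173, +0.9530, +1.3263]
  T[3,:] = [+0.0000, +2.5603, -1.7868, +2.1273, +2.0676]
  T[4,:] = [+0.0000, -1.9249, +1.4261, -2.0618, -0.8233]
|roots of det(T-λI)|: 1.6290, 0.4327, 0.4327, 0.0196, 0.0000.
ρ = 1.6290; 1.6290 > 1, so it fails to converge.

no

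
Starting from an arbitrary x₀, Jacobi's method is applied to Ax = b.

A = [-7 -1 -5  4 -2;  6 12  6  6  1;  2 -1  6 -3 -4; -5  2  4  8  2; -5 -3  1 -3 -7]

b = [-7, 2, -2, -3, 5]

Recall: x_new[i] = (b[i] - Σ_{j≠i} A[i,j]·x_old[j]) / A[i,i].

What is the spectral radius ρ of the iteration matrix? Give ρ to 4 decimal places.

1.1737

Diagonal D = diag(-7, 12, 6, 8, -7); L, U strict lower/upper.
T_J = -D⁻¹(L+U): T[2,3] = -(-3)/(6) = +0.5000; T[2,2] = 0.
  T[0,:] = [+0.0000  -0.1429  -0.7143  +0.5714  -0.2857]
  T[1,:] = [-0.5000  +0.0000  -0.5000  -0.5000  -0.0833]
  T[2,:] = [-0.3333  +0.1667  +0.0000  +0.5000  +0.6667]
  T[3,:] = [+0.6250  -0.2500  -0.5000  +0.0000  -0.2500]
  T[4,:] = [-0.7143  -0.4286  +0.1429  -0.4286  +0.0000]
moduli |λ_i(T)| = 1.1737, 0.8047, 0.8047, 0.5840, 0.4809.
ρ = 1.1737; 1.1737 > 1: divergent.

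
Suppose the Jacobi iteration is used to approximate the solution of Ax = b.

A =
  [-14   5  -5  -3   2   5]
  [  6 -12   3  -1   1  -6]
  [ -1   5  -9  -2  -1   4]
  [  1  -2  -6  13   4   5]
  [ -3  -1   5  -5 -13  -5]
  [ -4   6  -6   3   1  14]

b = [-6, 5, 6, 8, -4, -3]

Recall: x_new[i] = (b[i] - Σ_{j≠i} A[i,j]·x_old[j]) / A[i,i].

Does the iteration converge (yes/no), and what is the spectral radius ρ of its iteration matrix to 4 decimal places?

Split A = D + L + U, D = diag(-14, -12, -9, 13, -13, 14).
Jacobi T = -D⁻¹(L+U): T[5,3] = -(3)/(14) = -0.2143; T[5,5] = 0.
  T[0,:] = [+0.0000  +0.3571  -0.3571  -0.2143  +0.1429  +0.3571]
  T[1,:] = [+0.5000  +0.0000  +0.2500  -0.0833  +0.0833  -0.5000]
  T[2,:] = [-0.1111  +0.5556  +0.0000  -0.2222  -0.1111  +0.4444]
  T[3,:] = [-0.0769  +0.1538  +0.4615  +0.0000  -0.3077  -0.3846]
  T[4,:] = [-0.2308  -0.0769  +0.3846  -0.3846  +0.0000  -0.3846]
  T[5,:] = [+0.2857  -0.4286  +0.4286  -0.2143  -0.0714  +0.0000]
eigenvalue magnitudes: 1.1412, 0.5533, 0.4993, 0.4993, 0.3171, 0.1342.
ρ(T) = max|λ| = 1.1412; 1.1412 > 1, so it fails to converge.

no, ρ = 1.1412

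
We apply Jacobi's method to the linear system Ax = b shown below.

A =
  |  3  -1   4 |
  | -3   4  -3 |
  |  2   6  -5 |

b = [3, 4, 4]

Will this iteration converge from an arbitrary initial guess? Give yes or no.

no

A = D + L + U where D = diag(3, 4, -5).
Jacobi T = -D⁻¹(L+U): T[0,2] = -(4)/(3) = -1.3333; T[0,0] = 0.
  T[0,:] = [+0.0000, +0.3333, -1.3333]
  T[1,:] = [+0.7500, +0.0000, +0.7500]
  T[2,:] = [+0.4000, +1.2000, +0.0000]
|eigenvalues of T|: 1.2294, 0.9459, 0.9459.
ρ(T) = max|λ| = 1.2294; 1.2294 > 1 ⇒ diverges.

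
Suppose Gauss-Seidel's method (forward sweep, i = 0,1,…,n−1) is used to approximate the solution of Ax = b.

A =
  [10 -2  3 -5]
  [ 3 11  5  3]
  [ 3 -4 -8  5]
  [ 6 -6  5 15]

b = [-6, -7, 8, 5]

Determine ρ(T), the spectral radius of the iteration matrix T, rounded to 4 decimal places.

0.5829

Write A = D+L+U with D = diag(10, 11, -8, 15).
Gauss-Seidel: T = -(D+L)⁻¹U, row 0 first, T[0,1] = -(-2)/(10) = +0.2000; later rows by forward substitution.
  T[0,:] = [+0.0000, +0.2000, -0.3000, +0.5000]
  T[1,:] = [+0.0000, -0.0545, -0.3727, -0.4091]
  T[2,:] = [+0.0000, +0.1023, +0.0739, +1.0170]
  T[3,:] = [+0.0000, -0.1359, -0.0537, -0.7027]
|λ(T)| sorted: 0.5829, 0.2539, 0.1535, 0.0000.
ρ(T) = max|λ| = 0.5829; 0.5829 < 1, so it converges for any x₀.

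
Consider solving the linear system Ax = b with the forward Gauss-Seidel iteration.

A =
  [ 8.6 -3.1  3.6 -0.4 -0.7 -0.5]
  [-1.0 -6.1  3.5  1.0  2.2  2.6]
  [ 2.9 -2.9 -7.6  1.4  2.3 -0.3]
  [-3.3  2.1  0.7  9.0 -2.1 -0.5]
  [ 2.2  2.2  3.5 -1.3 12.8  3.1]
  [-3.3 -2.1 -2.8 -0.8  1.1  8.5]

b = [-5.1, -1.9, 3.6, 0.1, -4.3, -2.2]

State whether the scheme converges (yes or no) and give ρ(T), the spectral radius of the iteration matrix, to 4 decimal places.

yes, ρ = 0.6515

Diagonal D = diag(8.6, -6.1, -7.6, 9, 12.8, 8.5); L, U strict lower/upper.
GS T = -(D+L)⁻¹U: row 0 first, T[0,2] = -(3.6)/(8.6) = -0.4186; later rows by forward substitution.
  T[0,:] = [+0.0000, +0.3605, -0.4186, +0.0465, +0.0814, +0.0581]
  T[1,:] = [+0.0000, -0.0591, +0.6424, +0.1563, +0.3473, +0.4167]
  T[2,:] = [+0.0000, +0.1601, -0.4049, +0.1423, +0.2012, -0.1763]
  T[3,:] = [+0.0000, +0.1335, -0.2719, -0.0305, +0.1665, -0.0066]
  T[4,:] = [+0.0000, -0.0820, +0.0446, -0.0769, -0.1118, -0.2763]
  T[5,:] = [+0.0000, +0.2013, -0.1685, +0.1106, +0.2138, +0.1026]
eigenvalue magnitudes: 0.6515, 0.2933, 0.2933, 0.1221, 0.1221, 0.0000.
ρ(T) = max|λ| = 0.6515; 0.6515 < 1: convergent.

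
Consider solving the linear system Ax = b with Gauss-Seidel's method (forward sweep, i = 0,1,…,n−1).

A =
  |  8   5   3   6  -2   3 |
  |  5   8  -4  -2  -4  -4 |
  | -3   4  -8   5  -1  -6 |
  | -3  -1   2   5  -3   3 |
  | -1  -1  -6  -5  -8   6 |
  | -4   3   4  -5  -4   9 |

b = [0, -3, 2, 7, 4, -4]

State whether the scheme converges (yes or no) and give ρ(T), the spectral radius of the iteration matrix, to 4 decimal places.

no, ρ = 1.5572

A = D + L + U where D = diag(8, 8, -8, 5, -8, 9).
T_GS = -(D+L)⁻¹U: row 0 first, T[0,3] = -(6)/(8) = -0.7500; later rows by forward substitution.
  T[0,:] = [+0.0000 -0.6250 -0.3750 -0.7500 +0.2500 -0.3750]
  T[1,:] = [+0.0000 +0.3906 +0.7344 +0.7188 +0.3438 +0.7344]
  T[2,:] = [+0.0000 +0.4297 +0.5078 +1.2656 -0.0469 -0.2422]
  T[3,:] = [+0.0000 -0.4688 -0.2812 -0.8125 +0.8375 -0.5813]
  T[4,:] = [+0.0000 +0.0000 -0.2500 -0.4375 -0.5625 +1.2500]
  T[5,:] = [+0.0000 -0.8594 -0.9045 -1.7812 +0.2326 -0.0712]
|λ(T)| sorted: 1.5572, 0.9608, 0.9608, 0.1648, 0.1648, 0.0000.
spectral radius ρ = 1.5572; 1.5572 > 1 ⇒ diverges.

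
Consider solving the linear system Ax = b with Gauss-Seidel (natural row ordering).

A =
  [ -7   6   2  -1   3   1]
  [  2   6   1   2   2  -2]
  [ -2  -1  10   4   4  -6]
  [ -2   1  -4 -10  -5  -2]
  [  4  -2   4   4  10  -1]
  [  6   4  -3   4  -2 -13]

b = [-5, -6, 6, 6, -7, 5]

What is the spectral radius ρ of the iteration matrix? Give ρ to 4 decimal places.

Let D = diag(-7, 6, 10, -10, 10, -13); L, U the strict triangles.
Gauss-Seidel: T = -(D+L)⁻¹U, row 0 first, T[0,3] = -(-1)/(-7) = -0.1429; later rows by forward substitution.
  T[0,:] = [+0.0000 +0.8571 +0.2857 -0.1429 +0.4286 +0.1429]
  T[1,:] = [+0.0000 -0.2857 -0.2619 -0.2857 -0.4762 +0.2857]
  T[2,:] = [+0.0000 +0.1429 +0.0310 -0.4571 -0.3619 +0.6571]
  T[3,:] = [+0.0000 -0.2571 -0.0957 +0.1829 -0.4886 -0.4629]
  T[4,:] = [+0.0000 -0.3543 -0.1408 +0.1097 +0.0735 +0.0223]
  T[5,:] = [+0.0000 +0.2501 +0.0363 -0.0090 -0.0268 -0.1436]
|roots of det(T-λI)|: 0.8253, 0.3907, 0.3907, 0.1023, 0.1023, 0.0000.
ρ(T) = max|λ| = 0.8253; 0.8253 < 1: convergent.

0.8253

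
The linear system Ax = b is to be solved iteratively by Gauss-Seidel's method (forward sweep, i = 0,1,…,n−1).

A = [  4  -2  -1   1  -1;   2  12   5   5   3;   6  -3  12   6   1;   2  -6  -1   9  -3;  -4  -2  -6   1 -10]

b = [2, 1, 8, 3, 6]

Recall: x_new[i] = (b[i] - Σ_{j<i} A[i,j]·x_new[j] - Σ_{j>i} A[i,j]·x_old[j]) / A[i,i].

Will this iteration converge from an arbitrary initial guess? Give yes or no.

A = D + L + U where D = diag(4, 12, 12, 9, -10).
Gauss-Seidel: T = -(D+L)⁻¹U, row 0 first, T[0,3] = -(1)/(4) = -0.2500; later rows by forward substitution.
  T[0,:] = [+0.0000, +0.5000, +0.2500, -0.2500, +0.2500]
  T[1,:] = [+0.0000, -0.0833, -0.4583, -0.3750, -0.2917]
  T[2,:] = [+0.0000, -0.2708, -0.2396, -0.4687, -0.2812]
  T[3,:] = [+0.0000, -0.1968, -0.3877, -0.2465, +0.0521]
  T[4,:] = [+0.0000, -0.0405, +0.0966, +0.4316, +0.1323]
moduli |λ_i(T)| = 0.8269, 0.3791, 0.2159, 0.2052, 0.0000.
ρ = 0.8269; 0.8269 < 1: convergent.

yes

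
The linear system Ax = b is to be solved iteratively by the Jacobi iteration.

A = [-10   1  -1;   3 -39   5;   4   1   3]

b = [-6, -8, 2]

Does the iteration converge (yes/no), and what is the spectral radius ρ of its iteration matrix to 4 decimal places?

yes, ρ = 0.3708

Diagonal D = diag(-10, -39, 3); L, U strict lower/upper.
Jacobi T = -D⁻¹(L+U): T[0,2] = -(-1)/(-10) = -0.1000; T[0,0] = 0.
  T[0,:] = [+0.0000 +0.1000 -0.1000]
  T[1,:] = [+0.0769 +0.0000 +0.1282]
  T[2,:] = [-1.3333 -0.3333 +0.0000]
|roots of det(T-λI)|: 0.3708, 0.1980, 0.1980.
ρ = 0.3708; 0.3708 < 1, so it converges for any x₀.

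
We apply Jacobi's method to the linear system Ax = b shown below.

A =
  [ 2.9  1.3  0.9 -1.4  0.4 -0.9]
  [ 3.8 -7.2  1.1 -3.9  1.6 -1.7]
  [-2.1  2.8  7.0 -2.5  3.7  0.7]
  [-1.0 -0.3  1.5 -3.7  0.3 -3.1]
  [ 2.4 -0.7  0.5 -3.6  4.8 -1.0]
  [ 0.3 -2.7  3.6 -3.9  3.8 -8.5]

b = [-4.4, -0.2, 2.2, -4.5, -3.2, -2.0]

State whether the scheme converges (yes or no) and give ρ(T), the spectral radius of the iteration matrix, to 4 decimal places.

no, ρ = 1.1920

Split A = D + L + U, D = diag(2.9, -7.2, 7, -3.7, 4.8, -8.5).
T_J = -D⁻¹(L+U): T[5,1] = -(-2.7)/(-8.5) = -0.3176; T[5,5] = 0.
  T[0,:] = [+0.0000  -0.4483  -0.3103  +0.4828  -0.1379  +0.3103]
  T[1,:] = [+0.5278  +0.0000  +0.1528  -0.5417  +0.2222  -0.2361]
  T[2,:] = [+0.3000  -0.4000  +0.0000  +0.3571  -0.5286  -0.1000]
  T[3,:] = [-0.2703  -0.0811  +0.4054  +0.0000  +0.0811  -0.8378]
  T[4,:] = [-0.5000  +0.1458  -0.1042  +0.7500  +0.0000  +0.2083]
  T[5,:] = [+0.0353  -0.3176  +0.4235  -0.4588  +0.4471  +0.0000]
|roots of det(T-λI)|: 1.1920, 0.5861, 0.5861, 0.5335, 0.5335, 0.3239.
ρ = 1.1920; 1.1920 > 1: divergent.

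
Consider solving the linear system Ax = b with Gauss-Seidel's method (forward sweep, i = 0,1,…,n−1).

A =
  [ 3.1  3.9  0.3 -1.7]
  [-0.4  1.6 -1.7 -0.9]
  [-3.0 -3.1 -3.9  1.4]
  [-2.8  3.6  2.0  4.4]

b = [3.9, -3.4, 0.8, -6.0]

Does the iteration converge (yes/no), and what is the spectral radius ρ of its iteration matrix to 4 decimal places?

no, ρ = 1.5641

Split A = D + L + U, D = diag(3.1, 1.6, -3.9, 4.4).
Gauss-Seidel: T = -(D+L)⁻¹U, row 0 first, T[0,2] = -(0.3)/(3.1) = -0.0968; later rows by forward substitution.
  T[0,:] = [+0.0000, -1.2581, -0.0968, +0.5484]
  T[1,:] = [+0.0000, -0.3145, +1.0383, +0.6996]
  T[2,:] = [+0.0000, +1.2177, -0.7509, -0.6190]
  T[3,:] = [+0.0000, -1.0968, -0.5698, +0.0579]
|roots of det(T-λI)|: 1.5641, 0.4418, 0.4418, 0.0000.
ρ = 1.5641; 1.5641 > 1: divergent.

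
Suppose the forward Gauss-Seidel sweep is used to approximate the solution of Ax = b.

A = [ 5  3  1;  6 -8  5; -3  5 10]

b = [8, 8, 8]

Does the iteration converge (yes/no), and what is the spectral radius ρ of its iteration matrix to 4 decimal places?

yes, ρ = 0.5386

Diagonal D = diag(5, -8, 10); L, U strict lower/upper.
GS T = -(D+L)⁻¹U: row 0 first, T[0,1] = -(3)/(5) = -0.6000; later rows by forward substitution.
  T[0,:] = [+0.0000, -0.6000, -0.2000]
  T[1,:] = [+0.0000, -0.4500, +0.4750]
  T[2,:] = [+0.0000, +0.0450, -0.2975]
moduli |λ_i(T)| = 0.5386, 0.2089, 0.0000.
ρ(T) = max|λ| = 0.5386; 0.5386 < 1, so it converges for any x₀.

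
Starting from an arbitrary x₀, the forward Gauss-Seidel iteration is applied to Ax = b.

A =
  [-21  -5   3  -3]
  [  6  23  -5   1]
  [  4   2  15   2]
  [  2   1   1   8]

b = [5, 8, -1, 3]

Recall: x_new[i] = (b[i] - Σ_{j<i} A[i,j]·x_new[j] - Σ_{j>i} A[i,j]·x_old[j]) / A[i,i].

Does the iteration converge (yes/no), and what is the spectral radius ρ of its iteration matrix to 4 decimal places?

yes, ρ = 0.1501

Let D = diag(-21, 23, 15, 8); L, U the strict triangles.
Gauss-Seidel: T = -(D+L)⁻¹U, row 0 first, T[0,2] = -(3)/(-21) = +0.1429; later rows by forward substitution.
  T[0,:] = [+0.0000, -0.2381, +0.1429, -0.1429]
  T[1,:] = [+0.0000, +0.0621, +0.1801, -0.0062]
  T[2,:] = [+0.0000, +0.0552, -0.0621, -0.0944]
  T[3,:] = [+0.0000, +0.0449, -0.0505, +0.0483]
eigenvalue magnitudes: 0.1501, 0.1072, 0.1072, 0.0000.
ρ = 0.1501; 0.1501 < 1 ⇒ converges.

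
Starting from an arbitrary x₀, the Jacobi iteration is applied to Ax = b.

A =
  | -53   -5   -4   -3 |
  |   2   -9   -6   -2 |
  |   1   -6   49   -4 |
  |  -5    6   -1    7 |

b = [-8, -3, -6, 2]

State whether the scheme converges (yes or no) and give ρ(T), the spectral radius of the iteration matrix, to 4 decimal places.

Split A = D + L + U, D = diag(-53, -9, 49, 7).
T_J = -D⁻¹(L+U): T[0,1] = -(-5)/(-53) = -0.0943; T[0,0] = 0.
  T[0,:] = [+0.0000  -0.0943  -0.0755  -0.0566]
  T[1,:] = [+0.2222  +0.0000  -0.6667  -0.2222]
  T[2,:] = [-0.0204  +0.1224  +0.0000  +0.0816]
  T[3,:] = [+0.7143  -0.8571  +0.1429  +0.0000]
|eigenvalues of T|: 0.4579, 0.3548, 0.3548, 0.0579.
ρ(T) = max|λ| = 0.4579; 0.4579 < 1, so it converges for any x₀.

yes, ρ = 0.4579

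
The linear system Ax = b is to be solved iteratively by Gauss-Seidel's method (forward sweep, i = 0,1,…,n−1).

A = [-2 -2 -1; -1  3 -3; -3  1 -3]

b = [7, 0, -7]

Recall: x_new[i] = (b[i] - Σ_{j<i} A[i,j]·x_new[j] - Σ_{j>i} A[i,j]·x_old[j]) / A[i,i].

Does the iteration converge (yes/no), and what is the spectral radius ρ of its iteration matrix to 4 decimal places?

no, ρ = 1.2466

Split A = D + L + U, D = diag(-2, 3, -3).
T_GS = -(D+L)⁻¹U: row 0 first, T[0,2] = -(-1)/(-2) = -0.5000; later rows by forward substitution.
  T[0,:] = [+0.0000  -1.0000  -0.5000]
  T[1,:] = [+0.0000  -0.3333  +0.8333]
  T[2,:] = [+0.0000  +0.8889  +0.7778]
eigenvalue magnitudes: 1.2466, 0.8022, 0.0000.
ρ = 1.2466; 1.2466 > 1: divergent.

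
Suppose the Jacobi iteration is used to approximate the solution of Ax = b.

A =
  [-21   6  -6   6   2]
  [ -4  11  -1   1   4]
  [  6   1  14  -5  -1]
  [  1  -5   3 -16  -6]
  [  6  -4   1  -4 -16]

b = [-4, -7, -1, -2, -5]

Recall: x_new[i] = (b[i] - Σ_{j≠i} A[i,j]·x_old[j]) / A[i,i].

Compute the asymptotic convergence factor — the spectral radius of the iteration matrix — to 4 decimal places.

Write A = D+L+U with D = diag(-21, 11, 14, -16, -16).
Jacobi: T = -D⁻¹(L+U), T[1,2] = -(-1)/(11) = +0.0909; T[1,1] = 0.
  T[0,:] = [+0.0000, +0.2857, -0.2857, +0.2857, +0.0952]
  T[1,:] = [+0.3636, +0.0000, +0.0909, -0.0909, -0.3636]
  T[2,:] = [-0.4286, -0.0714, +0.0000, +0.3571, +0.0714]
  T[3,:] = [+0.0625, -0.3125, +0.1875, +0.0000, -0.3750]
  T[4,:] = [+0.3750, -0.2500, +0.0625, -0.2500, +0.0000]
|eigenvalues of T|: 0.9125, 0.4351, 0.4351, 0.1076, 0.1076.
ρ = 0.9125; 0.9125 < 1, so it converges for any x₀.

0.9125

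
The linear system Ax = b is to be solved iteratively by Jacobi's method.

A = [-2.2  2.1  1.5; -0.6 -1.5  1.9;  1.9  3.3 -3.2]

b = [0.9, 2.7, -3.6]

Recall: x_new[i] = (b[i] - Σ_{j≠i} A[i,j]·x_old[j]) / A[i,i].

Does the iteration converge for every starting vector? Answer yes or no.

Let D = diag(-2.2, -1.5, -3.2); L, U the strict triangles.
T_J = -D⁻¹(L+U): T[0,1] = -(2.1)/(-2.2) = +0.9545; T[0,0] = 0.
  T[0,:] = [+0.0000, +0.9545, +0.6818]
  T[1,:] = [-0.4000, +0.0000, +1.2667]
  T[2,:] = [+0.5938, +1.0312, +0.0000]
|λ(T)| sorted: 1.2913, 0.9262, 0.3651.
ρ = 1.2913; 1.2913 > 1 ⇒ diverges.

no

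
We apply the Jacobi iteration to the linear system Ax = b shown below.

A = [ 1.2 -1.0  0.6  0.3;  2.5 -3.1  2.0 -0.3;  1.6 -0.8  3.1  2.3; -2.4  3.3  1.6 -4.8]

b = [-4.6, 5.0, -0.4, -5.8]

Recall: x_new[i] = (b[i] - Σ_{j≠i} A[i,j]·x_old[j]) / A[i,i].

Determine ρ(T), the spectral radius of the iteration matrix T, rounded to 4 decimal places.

Diagonal D = diag(1.2, -3.1, 3.1, -4.8); L, U strict lower/upper.
Jacobi T = -D⁻¹(L+U): T[3,2] = -(1.6)/(-4.8) = +0.3333; T[3,3] = 0.
  T[0,:] = [+0.0000, +0.8333, -0.5000, -0.2500]
  T[1,:] = [+0.8065, +0.0000, +0.6452, -0.0968]
  T[2,:] = [-0.5161, +0.2581, +0.0000, -0.7419]
  T[3,:] = [-0.5000, +0.6875, +0.3333, +0.0000]
moduli |λ_i(T)| = 1.3859, 0.8118, 0.7395, 0.7395.
ρ = 1.3859; 1.3859 > 1 ⇒ diverges.

1.3859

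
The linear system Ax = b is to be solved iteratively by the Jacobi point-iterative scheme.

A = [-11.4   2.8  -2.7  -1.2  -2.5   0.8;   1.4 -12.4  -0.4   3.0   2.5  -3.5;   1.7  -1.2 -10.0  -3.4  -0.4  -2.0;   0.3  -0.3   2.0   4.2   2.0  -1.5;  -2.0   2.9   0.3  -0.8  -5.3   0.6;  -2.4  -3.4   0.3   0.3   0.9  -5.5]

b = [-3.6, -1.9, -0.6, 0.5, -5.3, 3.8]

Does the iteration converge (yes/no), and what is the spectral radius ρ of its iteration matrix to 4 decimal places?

Diagonal D = diag(-11.4, -12.4, -10, 4.2, -5.3, -5.5); L, U strict lower/upper.
T_J = -D⁻¹(L+U): T[1,0] = -(1.4)/(-12.4) = +0.1129; T[1,1] = 0.
  T[0,:] = [+0.0000 +0.2456 -0.2368 -0.1053 -0.2193 +0.0702]
  T[1,:] = [+0.1129 +0.0000 -0.0323 +0.2419 +0.2016 -0.2823]
  T[2,:] = [+0.1700 -0.1200 +0.0000 -0.3400 -0.0400 -0.2000]
  T[3,:] = [-0.0714 +0.0714 -0.4762 +0.0000 -0.4762 +0.3571]
  T[4,:] = [-0.3774 +0.5472 +0.0566 -0.1509 +0.0000 +0.1132]
  T[5,:] = [-0.4364 -0.6182 +0.0545 +0.0545 +0.1636 +0.0000]
eigenvalue magnitudes: 0.8423, 0.5728, 0.5728, 0.3226, 0.1357, 0.0058.
ρ(T) = max|λ| = 0.8423; 0.8423 < 1 ⇒ converges.

yes, ρ = 0.8423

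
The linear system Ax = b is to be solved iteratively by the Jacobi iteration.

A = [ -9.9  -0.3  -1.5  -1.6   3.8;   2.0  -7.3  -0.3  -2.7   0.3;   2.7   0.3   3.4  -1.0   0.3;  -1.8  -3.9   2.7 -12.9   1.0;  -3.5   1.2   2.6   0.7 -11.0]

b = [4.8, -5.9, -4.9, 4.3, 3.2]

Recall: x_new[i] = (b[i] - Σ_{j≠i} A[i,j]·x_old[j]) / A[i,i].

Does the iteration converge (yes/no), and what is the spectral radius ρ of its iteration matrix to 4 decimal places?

Split A = D + L + U, D = diag(-9.9, -7.3, 3.4, -12.9, -11).
T_J = -D⁻¹(L+U): T[3,0] = -(-1.8)/(-12.9) = -0.1395; T[3,3] = 0.
  T[0,:] = [+0.0000  -0.0303  -0.1515  -0.1616  +0.3838]
  T[1,:] = [+0.2740  +0.0000  -0.0411  -0.3699  +0.0411]
  T[2,:] = [-0.7941  -0.0882  +0.0000  +0.2941  -0.0882]
  T[3,:] = [-0.1395  -0.3023  +0.2093  +0.0000  +0.0775]
  T[4,:] = [-0.3182  +0.1091  +0.2364  +0.0636  +0.0000]
eigenvalue magnitudes: 0.5119, 0.3883, 0.3883, 0.3366, 0.3366.
spectral radius ρ = 0.5119; 0.5119 < 1 ⇒ converges.

yes, ρ = 0.5119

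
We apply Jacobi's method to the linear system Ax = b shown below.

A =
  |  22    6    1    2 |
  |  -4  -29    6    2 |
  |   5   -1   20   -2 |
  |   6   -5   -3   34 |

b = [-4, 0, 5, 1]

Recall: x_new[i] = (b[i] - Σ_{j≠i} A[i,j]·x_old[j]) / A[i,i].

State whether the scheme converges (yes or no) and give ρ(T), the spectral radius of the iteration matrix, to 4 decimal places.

yes, ρ = 0.4089

Diagonal D = diag(22, -29, 20, 34); L, U strict lower/upper.
Jacobi: T = -D⁻¹(L+U), T[0,2] = -(1)/(22) = -0.0455; T[0,0] = 0.
  T[0,:] = [+0.0000  -0.2727  -0.0455  -0.0909]
  T[1,:] = [-0.1379  +0.0000  +0.2069  +0.0690]
  T[2,:] = [-0.2500  +0.0500  +0.0000  +0.1000]
  T[3,:] = [-0.1765  +0.1471  +0.0882  +0.0000]
|roots of det(T-λI)|: 0.4089, 0.2080, 0.2080, 0.0940.
spectral radius ρ = 0.4089; 0.4089 < 1 ⇒ converges.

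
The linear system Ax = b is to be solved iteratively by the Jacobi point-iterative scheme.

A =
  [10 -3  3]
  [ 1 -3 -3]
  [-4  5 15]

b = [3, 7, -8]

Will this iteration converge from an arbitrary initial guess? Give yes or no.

Let D = diag(10, -3, 15); L, U the strict triangles.
T_J = -D⁻¹(L+U): T[2,1] = -(5)/(15) = -0.3333; T[2,2] = 0.
  T[0,:] = [+0.0000 +0.3000 -0.3000]
  T[1,:] = [+0.3333 +0.0000 -1.0000]
  T[2,:] = [+0.2667 -0.3333 +0.0000]
eigenvalue magnitudes: 0.6519, 0.5121, 0.1398.
ρ(T) = max|λ| = 0.6519; 0.6519 < 1 ⇒ converges.

yes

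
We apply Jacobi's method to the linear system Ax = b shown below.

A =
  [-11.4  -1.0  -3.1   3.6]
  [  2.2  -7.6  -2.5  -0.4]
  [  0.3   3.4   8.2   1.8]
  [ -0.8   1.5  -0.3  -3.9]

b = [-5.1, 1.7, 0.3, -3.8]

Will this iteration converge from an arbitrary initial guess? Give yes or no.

yes

Let D = diag(-11.4, -7.6, 8.2, -3.9); L, U the strict triangles.
T_J = -D⁻¹(L+U): T[1,3] = -(-0.4)/(-7.6) = -0.0526; T[1,1] = 0.
  T[0,:] = [+0.0000 -0.0877 -0.2719 +0.3158]
  T[1,:] = [+0.2895 +0.0000 -0.3289 -0.0526]
  T[2,:] = [-0.0366 -0.4146 +0.0000 -0.2195]
  T[3,:] = [-0.2051 +0.3846 -0.0769 +0.0000]
|λ(T)| sorted: 0.5335, 0.4008, 0.4008, 0.2685.
spectral radius ρ = 0.5335; 0.5335 < 1: convergent.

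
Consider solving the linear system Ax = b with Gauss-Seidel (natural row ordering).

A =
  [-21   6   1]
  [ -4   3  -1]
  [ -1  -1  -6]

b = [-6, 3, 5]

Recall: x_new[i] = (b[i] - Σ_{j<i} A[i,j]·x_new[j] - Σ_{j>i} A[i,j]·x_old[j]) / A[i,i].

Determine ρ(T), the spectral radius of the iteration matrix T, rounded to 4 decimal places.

0.2410

Write A = D+L+U with D = diag(-21, 3, -6).
Gauss-Seidel: T = -(D+L)⁻¹U, row 0 first, T[0,1] = -(6)/(-21) = +0.2857; later rows by forward substitution.
  T[0,:] = [+0.0000 +0.2857 +0.0476]
  T[1,:] = [+0.0000 +0.3810 +0.3968]
  T[2,:] = [+0.0000 -0.1111 -0.0741]
|eigenvalues of T|: 0.2410, 0.0659, 0.0000.
ρ(T) = max|λ| = 0.2410; 0.2410 < 1 ⇒ converges.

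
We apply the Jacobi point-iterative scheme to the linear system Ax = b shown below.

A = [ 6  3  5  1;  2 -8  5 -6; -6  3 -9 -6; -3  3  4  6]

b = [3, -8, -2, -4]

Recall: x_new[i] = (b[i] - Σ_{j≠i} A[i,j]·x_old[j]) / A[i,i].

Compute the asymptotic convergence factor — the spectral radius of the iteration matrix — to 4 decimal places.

1.4441

Split A = D + L + U, D = diag(6, -8, -9, 6).
Jacobi: T = -D⁻¹(L+U), T[3,2] = -(4)/(6) = -0.6667; T[3,3] = 0.
  T[0,:] = [+0.0000  -0.5000  -0.8333  -0.1667]
  T[1,:] = [+0.2500  +0.0000  +0.6250  -0.7500]
  T[2,:] = [-0.6667  +0.3333  +0.0000  -0.6667]
  T[3,:] = [+0.5000  -0.5000  -0.6667  +0.0000]
moduli |λ_i(T)| = 1.4441, 0.6531, 0.6531, 0.2349.
ρ = 1.4441; 1.4441 > 1, so it fails to converge.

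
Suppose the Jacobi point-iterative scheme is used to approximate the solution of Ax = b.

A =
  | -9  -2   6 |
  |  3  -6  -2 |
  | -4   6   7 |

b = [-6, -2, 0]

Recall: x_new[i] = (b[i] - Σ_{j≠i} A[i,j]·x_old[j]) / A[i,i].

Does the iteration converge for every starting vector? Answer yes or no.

Write A = D+L+U with D = diag(-9, -6, 7).
T_J = -D⁻¹(L+U): T[2,0] = -(-4)/(7) = +0.5714; T[2,2] = 0.
  T[0,:] = [+0.0000 -0.2222 +0.6667]
  T[1,:] = [+0.5000 +0.0000 -0.3333]
  T[2,:] = [+0.5714 -0.8571 +0.0000]
|eigenvalues of T|: 0.9076, 0.5178, 0.5178.
spectral radius ρ = 0.9076; 0.9076 < 1, so it converges for any x₀.

yes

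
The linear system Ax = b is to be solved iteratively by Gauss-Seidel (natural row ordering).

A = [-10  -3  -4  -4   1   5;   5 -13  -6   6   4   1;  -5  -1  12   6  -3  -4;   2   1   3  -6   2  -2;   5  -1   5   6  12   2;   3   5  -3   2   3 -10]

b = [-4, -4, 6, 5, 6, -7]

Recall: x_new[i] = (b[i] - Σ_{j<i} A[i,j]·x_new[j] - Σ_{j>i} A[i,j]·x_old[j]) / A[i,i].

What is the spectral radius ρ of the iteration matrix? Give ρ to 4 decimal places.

1.4180

A = D + L + U where D = diag(-10, -13, 12, -6, 12, -10).
GS T = -(D+L)⁻¹U: row 0 first, T[0,5] = -(5)/(-10) = +0.5000; later rows by forward substitution.
  T[0,:] = [+0.0000  -0.3000  -0.4000  -0.4000  +0.1000  +0.5000]
  T[1,:] = [+0.0000  -0.1154  -0.6154  +0.3077  +0.3462  +0.2692]
  T[2,:] = [+0.0000  -0.1346  -0.2179  -0.6410  +0.3205  +0.5641]
  T[3,:] = [+0.0000  -0.1865  -0.3449  -0.4026  +0.5846  +0.1603]
  T[4,:] = [+0.0000  +0.2647  +0.3786  +0.6607  -0.4387  -0.6677]
  T[5,:] = [+0.0000  -0.0652  -0.3177  +0.3438  +0.0922  -0.0529]
eigenvalue magnitudes: 1.4180, 0.4100, 0.4100, 0.1453, 0.0333, 0.0000.
ρ = 1.4180; 1.4180 > 1: divergent.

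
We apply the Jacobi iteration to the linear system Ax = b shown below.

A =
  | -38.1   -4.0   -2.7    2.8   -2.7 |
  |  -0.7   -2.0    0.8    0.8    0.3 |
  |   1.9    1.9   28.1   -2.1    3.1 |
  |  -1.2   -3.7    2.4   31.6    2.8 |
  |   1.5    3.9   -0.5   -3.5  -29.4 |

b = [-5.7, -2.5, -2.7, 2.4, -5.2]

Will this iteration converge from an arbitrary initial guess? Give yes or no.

Diagonal D = diag(-38.1, -2, 28.1, 31.6, -29.4); L, U strict lower/upper.
Jacobi: T = -D⁻¹(L+U), T[3,4] = -(2.8)/(31.6) = -0.0886; T[3,3] = 0.
  T[0,:] = [+0.0000, -0.1050, -0.0709, +0.0735, -0.0709]
  T[1,:] = [-0.3500, +0.0000, +0.4000, +0.4000, +0.1500]
  T[2,:] = [-0.0676, -0.0676, +0.0000, +0.0747, -0.1103]
  T[3,:] = [+0.0380, +0.1171, -0.0759, +0.0000, -0.0886]
  T[4,:] = [+0.0510, +0.1327, -0.0170, -0.1190, +0.0000]
|eigenvalues of T|: 0.3376, 0.2403, 0.0676, 0.0676, 0.0103.
ρ(T) = max|λ| = 0.3376; 0.3376 < 1 ⇒ converges.

yes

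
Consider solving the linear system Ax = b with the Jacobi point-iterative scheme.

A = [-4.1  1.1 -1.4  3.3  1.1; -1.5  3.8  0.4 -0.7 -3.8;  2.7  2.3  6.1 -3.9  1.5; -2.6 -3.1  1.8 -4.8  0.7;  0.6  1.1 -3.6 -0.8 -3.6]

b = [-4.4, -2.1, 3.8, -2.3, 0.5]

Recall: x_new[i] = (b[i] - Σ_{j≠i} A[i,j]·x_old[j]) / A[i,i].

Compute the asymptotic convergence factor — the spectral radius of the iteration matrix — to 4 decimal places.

1.2669

A = D + L + U where D = diag(-4.1, 3.8, 6.1, -4.8, -3.6).
Jacobi T = -D⁻¹(L+U): T[1,4] = -(-3.8)/(3.8) = +1.0000; T[1,1] = 0.
  T[0,:] = [+0.0000  +0.2683  -0.3415  +0.8049  +0.2683]
  T[1,:] = [+0.3947  +0.0000  -0.1053  +0.1842  +1.0000]
  T[2,:] = [-0.4426  -0.3770  +0.0000  +0.6393  -0.2459]
  T[3,:] = [-0.5417  -0.6458  +0.3750  +0.0000  +0.1458]
  T[4,:] = [+0.1667  +0.3056  -1.0000  -0.2222  +0.0000]
|eigenvalues of T|: 1.2669, 0.8935, 0.8314, 0.8314, 0.1950.
spectral radius ρ = 1.2669; 1.2669 > 1 ⇒ diverges.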